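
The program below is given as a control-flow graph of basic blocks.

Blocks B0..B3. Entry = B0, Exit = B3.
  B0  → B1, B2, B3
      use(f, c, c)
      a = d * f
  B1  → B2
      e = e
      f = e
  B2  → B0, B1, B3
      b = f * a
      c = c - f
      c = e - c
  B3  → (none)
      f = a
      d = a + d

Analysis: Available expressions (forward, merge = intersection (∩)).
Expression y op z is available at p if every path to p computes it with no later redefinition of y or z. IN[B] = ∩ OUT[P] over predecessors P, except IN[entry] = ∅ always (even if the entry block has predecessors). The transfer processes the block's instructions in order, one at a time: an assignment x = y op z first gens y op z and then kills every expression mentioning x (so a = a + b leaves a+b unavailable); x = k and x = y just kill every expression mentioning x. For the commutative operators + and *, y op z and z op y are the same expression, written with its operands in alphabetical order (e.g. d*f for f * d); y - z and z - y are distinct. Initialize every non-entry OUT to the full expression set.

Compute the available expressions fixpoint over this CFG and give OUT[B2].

Fixpoint table:
  B0: | IN={} | OUT={d*f}
  B1: | IN={} | OUT={}
  B2: | IN={} | OUT={a*f}
  B3: | IN={} | OUT={}

Merge at B2: IN[B2] = OUT[B0] ∩ OUT[B1] = {}
Applying B2's transfer function to that IN value gives OUT[B2] (row B2 above).

Answer: {a*f}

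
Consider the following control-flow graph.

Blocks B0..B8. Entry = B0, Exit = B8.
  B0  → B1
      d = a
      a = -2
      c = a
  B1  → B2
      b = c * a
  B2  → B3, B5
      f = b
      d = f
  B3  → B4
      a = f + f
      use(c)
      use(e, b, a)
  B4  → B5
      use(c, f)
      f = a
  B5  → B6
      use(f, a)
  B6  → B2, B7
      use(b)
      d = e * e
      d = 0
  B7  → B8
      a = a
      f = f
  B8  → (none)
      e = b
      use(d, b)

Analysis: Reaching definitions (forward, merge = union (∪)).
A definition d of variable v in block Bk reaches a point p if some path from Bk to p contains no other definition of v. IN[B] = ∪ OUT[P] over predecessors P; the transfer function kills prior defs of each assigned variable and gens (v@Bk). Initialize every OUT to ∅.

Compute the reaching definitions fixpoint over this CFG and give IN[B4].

Answer: {a@B3, b@B1, c@B0, d@B2, f@B2}

Working:
Converged values:
  B0:   IN={}   OUT={a@B0, c@B0, d@B0}
  B1:   IN={a@B0, c@B0, d@B0}   OUT={a@B0, b@B1, c@B0, d@B0}
  B2:   IN={a@B0, a@B3, b@B1, c@B0, d@B0, d@B6, f@B2, f@B4}   OUT={a@B0, a@B3, b@B1, c@B0, d@B2, f@B2}
  B3:   IN={a@B0, a@B3, b@B1, c@B0, d@B2, f@B2}   OUT={a@B3, b@B1, c@B0, d@B2, f@B2}
  B4:   IN={a@B3, b@B1, c@B0, d@B2, f@B2}   OUT={a@B3, b@B1, c@B0, d@B2, f@B4}
  B5:   IN={a@B0, a@B3, b@B1, c@B0, d@B2, f@B2, f@B4}   OUT={a@B0, a@B3, b@B1, c@B0, d@B2, f@B2, f@B4}
  B6:   IN={a@B0, a@B3, b@B1, c@B0, d@B2, f@B2, f@B4}   OUT={a@B0, a@B3, b@B1, c@B0, d@B6, f@B2, f@B4}
  B7:   IN={a@B0, a@B3, b@B1, c@B0, d@B6, f@B2, f@B4}   OUT={a@B7, b@B1, c@B0, d@B6, f@B7}
  B8:   IN={a@B7, b@B1, c@B0, d@B6, f@B7}   OUT={a@B7, b@B1, c@B0, d@B6, e@B8, f@B7}

Merge at B4: IN[B4] = OUT[B3] = {a@B3, b@B1, c@B0, d@B2, f@B2}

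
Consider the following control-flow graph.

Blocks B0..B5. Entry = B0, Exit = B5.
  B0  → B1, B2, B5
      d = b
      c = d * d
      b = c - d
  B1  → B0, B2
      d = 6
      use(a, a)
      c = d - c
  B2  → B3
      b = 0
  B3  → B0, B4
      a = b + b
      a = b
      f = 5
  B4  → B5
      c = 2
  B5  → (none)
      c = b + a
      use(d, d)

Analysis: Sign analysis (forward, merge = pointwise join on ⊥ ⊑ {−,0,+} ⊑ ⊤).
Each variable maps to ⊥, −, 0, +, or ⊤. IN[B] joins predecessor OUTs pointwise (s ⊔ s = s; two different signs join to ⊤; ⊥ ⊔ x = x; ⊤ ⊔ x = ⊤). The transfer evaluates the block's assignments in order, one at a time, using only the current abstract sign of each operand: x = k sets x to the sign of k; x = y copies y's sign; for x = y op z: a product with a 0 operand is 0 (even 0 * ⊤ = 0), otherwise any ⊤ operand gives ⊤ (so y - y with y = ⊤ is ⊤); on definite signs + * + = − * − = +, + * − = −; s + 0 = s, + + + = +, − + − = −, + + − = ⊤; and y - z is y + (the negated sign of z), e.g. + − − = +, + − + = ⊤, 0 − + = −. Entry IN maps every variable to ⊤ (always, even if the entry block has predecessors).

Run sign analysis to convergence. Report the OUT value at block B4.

Answer: {a: 0, b: 0, c: +, d: ⊤, e: ⊤, f: +}

Trace:
Per-block solution:
  B0:   IN=(all ⊤)   OUT=(all ⊤)
  B1:   IN=(all ⊤)   OUT={d:+; rest ⊤}
  B2:   IN=(all ⊤)   OUT={b:0; rest ⊤}
  B3:   IN={b:0; rest ⊤}   OUT={a:0, b:0, f:+; rest ⊤}
  B4:   IN={a:0, b:0, f:+; rest ⊤}   OUT={a:0, b:0, c:+, f:+; rest ⊤}
  B5:   IN=(all ⊤)   OUT=(all ⊤)

Merge at B4: IN[B4] = OUT[B3] = {a: 0, b: 0, c: ⊤, d: ⊤, e: ⊤, f: +}
Applying B4's transfer function to that IN value gives OUT[B4] (row B4 above).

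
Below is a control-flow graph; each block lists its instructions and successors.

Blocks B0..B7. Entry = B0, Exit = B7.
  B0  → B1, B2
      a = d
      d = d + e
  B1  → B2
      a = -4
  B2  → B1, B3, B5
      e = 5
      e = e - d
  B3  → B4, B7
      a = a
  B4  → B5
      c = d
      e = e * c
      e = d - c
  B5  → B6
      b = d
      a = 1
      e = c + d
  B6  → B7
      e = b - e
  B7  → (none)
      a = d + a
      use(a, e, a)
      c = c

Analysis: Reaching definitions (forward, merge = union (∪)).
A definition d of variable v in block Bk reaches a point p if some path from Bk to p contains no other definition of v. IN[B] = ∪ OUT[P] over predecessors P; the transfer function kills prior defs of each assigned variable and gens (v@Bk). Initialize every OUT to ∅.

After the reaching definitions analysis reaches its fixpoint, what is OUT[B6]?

Answer: {a@B5, b@B5, c@B4, d@B0, e@B6}

Trace:
Fixpoint table:
  B0: | IN={} | OUT={a@B0, d@B0}
  B1: | IN={a@B0, a@B1, d@B0, e@B2} | OUT={a@B1, d@B0, e@B2}
  B2: | IN={a@B0, a@B1, d@B0, e@B2} | OUT={a@B0, a@B1, d@B0, e@B2}
  B3: | IN={a@B0, a@B1, d@B0, e@B2} | OUT={a@B3, d@B0, e@B2}
  B4: | IN={a@B3, d@B0, e@B2} | OUT={a@B3, c@B4, d@B0, e@B4}
  B5: | IN={a@B0, a@B1, a@B3, c@B4, d@B0, e@B2, e@B4} | OUT={a@B5, b@B5, c@B4, d@B0, e@B5}
  B6: | IN={a@B5, b@B5, c@B4, d@B0, e@B5} | OUT={a@B5, b@B5, c@B4, d@B0, e@B6}
  B7: | IN={a@B3, a@B5, b@B5, c@B4, d@B0, e@B2, e@B6} | OUT={a@B7, b@B5, c@B7, d@B0, e@B2, e@B6}

Merge at B6: IN[B6] = OUT[B5] = {a@B5, b@B5, c@B4, d@B0, e@B5}
Applying B6's transfer function to that IN value gives OUT[B6] (row B6 above).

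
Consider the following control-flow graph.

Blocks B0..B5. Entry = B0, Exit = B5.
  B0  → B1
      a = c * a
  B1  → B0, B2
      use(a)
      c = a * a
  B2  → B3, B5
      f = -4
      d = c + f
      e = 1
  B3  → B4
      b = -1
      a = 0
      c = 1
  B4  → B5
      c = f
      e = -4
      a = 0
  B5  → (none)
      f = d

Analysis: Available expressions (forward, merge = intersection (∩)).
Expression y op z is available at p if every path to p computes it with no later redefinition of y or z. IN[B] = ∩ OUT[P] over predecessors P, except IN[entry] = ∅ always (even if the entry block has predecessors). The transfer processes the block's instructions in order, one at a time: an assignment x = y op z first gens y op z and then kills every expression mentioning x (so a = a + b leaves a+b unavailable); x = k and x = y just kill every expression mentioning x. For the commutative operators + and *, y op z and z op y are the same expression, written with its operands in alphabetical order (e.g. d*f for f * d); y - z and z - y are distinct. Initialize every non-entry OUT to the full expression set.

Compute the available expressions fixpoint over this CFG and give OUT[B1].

Per-block solution:
  B0: | IN={} | OUT={}
  B1: | IN={} | OUT={a*a}
  B2: | IN={a*a} | OUT={a*a, c+f}
  B3: | IN={a*a, c+f} | OUT={}
  B4: | IN={} | OUT={}
  B5: | IN={} | OUT={}

Merge at B1: IN[B1] = OUT[B0] = {}
Applying B1's transfer function to that IN value gives OUT[B1] (row B1 above).

Answer: {a*a}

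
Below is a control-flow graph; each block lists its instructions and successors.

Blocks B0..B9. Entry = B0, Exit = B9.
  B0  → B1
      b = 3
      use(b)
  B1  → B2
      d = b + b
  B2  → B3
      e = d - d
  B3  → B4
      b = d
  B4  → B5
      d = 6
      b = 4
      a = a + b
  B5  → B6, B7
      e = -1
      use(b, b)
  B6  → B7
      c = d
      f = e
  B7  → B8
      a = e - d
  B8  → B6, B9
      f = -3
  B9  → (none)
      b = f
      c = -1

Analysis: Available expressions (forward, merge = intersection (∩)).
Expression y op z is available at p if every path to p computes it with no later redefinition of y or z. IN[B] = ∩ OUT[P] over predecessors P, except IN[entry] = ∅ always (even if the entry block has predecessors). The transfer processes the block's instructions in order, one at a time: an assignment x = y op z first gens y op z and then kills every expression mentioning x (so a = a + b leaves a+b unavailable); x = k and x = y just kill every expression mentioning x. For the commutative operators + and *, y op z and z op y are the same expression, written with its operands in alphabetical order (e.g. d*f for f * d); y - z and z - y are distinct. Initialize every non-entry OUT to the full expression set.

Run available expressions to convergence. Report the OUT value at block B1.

Per-block solution:
  B0:  IN={}  OUT={}
  B1:  IN={}  OUT={b+b}
  B2:  IN={b+b}  OUT={b+b, d-d}
  B3:  IN={b+b, d-d}  OUT={d-d}
  B4:  IN={d-d}  OUT={}
  B5:  IN={}  OUT={}
  B6:  IN={}  OUT={}
  B7:  IN={}  OUT={e-d}
  B8:  IN={e-d}  OUT={e-d}
  B9:  IN={e-d}  OUT={e-d}

Merge at B1: IN[B1] = OUT[B0] = {}
Applying B1's transfer function to that IN value gives OUT[B1] (row B1 above).

Answer: {b+b}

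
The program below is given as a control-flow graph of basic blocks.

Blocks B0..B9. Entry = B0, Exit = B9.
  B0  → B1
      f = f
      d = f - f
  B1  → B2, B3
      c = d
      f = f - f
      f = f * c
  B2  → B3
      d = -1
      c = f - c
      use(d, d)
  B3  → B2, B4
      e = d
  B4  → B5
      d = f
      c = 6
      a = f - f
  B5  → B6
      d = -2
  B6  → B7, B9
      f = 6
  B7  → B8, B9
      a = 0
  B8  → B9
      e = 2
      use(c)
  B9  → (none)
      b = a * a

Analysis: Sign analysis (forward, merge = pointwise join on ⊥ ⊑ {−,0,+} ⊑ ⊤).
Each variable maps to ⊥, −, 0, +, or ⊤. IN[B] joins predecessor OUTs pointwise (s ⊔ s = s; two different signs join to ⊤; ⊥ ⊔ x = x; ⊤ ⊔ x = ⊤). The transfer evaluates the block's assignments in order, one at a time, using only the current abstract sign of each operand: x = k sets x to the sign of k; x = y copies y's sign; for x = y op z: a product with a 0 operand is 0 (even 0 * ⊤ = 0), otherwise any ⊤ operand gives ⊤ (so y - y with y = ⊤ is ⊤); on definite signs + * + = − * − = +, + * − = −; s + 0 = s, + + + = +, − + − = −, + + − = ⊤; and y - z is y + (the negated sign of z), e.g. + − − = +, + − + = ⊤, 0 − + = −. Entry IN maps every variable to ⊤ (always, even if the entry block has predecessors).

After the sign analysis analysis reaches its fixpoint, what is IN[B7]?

Converged values:
  B0:   IN=(all ⊤)   OUT=(all ⊤)
  B1:   IN=(all ⊤)   OUT=(all ⊤)
  B2:   IN=(all ⊤)   OUT={d:-; rest ⊤}
  B3:   IN=(all ⊤)   OUT=(all ⊤)
  B4:   IN=(all ⊤)   OUT={c:+; rest ⊤}
  B5:   IN={c:+; rest ⊤}   OUT={c:+, d:-; rest ⊤}
  B6:   IN={c:+, d:-; rest ⊤}   OUT={c:+, d:-, f:+; rest ⊤}
  B7:   IN={c:+, d:-, f:+; rest ⊤}   OUT={a:0, c:+, d:-, f:+; rest ⊤}
  B8:   IN={a:0, c:+, d:-, f:+; rest ⊤}   OUT={a:0, c:+, d:-, e:+, f:+; rest ⊤}
  B9:   IN={c:+, d:-, f:+; rest ⊤}   OUT={c:+, d:-, f:+; rest ⊤}

Merge at B7: IN[B7] = OUT[B6] = {a: ⊤, b: ⊤, c: +, d: -, e: ⊤, f: +}

Answer: {a: ⊤, b: ⊤, c: +, d: -, e: ⊤, f: +}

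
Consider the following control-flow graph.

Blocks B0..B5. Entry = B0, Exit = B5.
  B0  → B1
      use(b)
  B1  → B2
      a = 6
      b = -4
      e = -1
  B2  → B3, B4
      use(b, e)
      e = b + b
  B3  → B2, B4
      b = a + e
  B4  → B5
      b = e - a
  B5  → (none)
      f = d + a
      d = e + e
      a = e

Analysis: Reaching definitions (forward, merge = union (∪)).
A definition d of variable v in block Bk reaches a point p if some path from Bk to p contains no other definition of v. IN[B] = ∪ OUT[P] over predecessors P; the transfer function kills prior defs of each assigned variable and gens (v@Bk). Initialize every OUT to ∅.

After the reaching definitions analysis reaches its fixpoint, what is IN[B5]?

Converged values:
  B0:  IN={}  OUT={}
  B1:  IN={}  OUT={a@B1, b@B1, e@B1}
  B2:  IN={a@B1, b@B1, b@B3, e@B1, e@B2}  OUT={a@B1, b@B1, b@B3, e@B2}
  B3:  IN={a@B1, b@B1, b@B3, e@B2}  OUT={a@B1, b@B3, e@B2}
  B4:  IN={a@B1, b@B1, b@B3, e@B2}  OUT={a@B1, b@B4, e@B2}
  B5:  IN={a@B1, b@B4, e@B2}  OUT={a@B5, b@B4, d@B5, e@B2, f@B5}

Merge at B5: IN[B5] = OUT[B4] = {a@B1, b@B4, e@B2}

Answer: {a@B1, b@B4, e@B2}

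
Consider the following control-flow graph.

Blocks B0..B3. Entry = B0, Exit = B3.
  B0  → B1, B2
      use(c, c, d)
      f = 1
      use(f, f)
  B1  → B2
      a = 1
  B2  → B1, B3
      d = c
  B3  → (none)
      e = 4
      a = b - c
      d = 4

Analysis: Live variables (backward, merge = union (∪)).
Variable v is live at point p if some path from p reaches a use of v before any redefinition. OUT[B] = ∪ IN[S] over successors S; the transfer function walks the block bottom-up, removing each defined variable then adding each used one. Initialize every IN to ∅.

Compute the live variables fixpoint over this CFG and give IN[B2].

Converged values:
  B0: | IN={b, c, d} | OUT={b, c}
  B1: | IN={b, c} | OUT={b, c}
  B2: | IN={b, c} | OUT={b, c}
  B3: | IN={b, c} | OUT={}

Merge at B2: OUT[B2] = IN[B1] ⊔ IN[B3] = {b, c}
Applying B2's transfer function to that OUT value gives IN[B2] (row B2 above).

Answer: {b, c}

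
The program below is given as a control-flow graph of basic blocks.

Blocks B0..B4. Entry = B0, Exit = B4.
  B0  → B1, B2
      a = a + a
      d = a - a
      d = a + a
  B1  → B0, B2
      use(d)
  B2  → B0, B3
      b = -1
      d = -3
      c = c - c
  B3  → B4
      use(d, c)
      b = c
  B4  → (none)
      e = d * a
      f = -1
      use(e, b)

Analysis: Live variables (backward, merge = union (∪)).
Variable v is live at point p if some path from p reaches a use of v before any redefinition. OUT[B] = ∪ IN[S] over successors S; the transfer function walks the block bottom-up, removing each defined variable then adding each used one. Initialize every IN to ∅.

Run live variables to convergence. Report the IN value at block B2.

Fixpoint table:
  B0:  IN={a, c}  OUT={a, c, d}
  B1:  IN={a, c, d}  OUT={a, c}
  B2:  IN={a, c}  OUT={a, c, d}
  B3:  IN={a, c, d}  OUT={a, b, d}
  B4:  IN={a, b, d}  OUT={}

Merge at B2: OUT[B2] = IN[B0] ⊔ IN[B3] = {a, c, d}
Applying B2's transfer function to that OUT value gives IN[B2] (row B2 above).

Answer: {a, c}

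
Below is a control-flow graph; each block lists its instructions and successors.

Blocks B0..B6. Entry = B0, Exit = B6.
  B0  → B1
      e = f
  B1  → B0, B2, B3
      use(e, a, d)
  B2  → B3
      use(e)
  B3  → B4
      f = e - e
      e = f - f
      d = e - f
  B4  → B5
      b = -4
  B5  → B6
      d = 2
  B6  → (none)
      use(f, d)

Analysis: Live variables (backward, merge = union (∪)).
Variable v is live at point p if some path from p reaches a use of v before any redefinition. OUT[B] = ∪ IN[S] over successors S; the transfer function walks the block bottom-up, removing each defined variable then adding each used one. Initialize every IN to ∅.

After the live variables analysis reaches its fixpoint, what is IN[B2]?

Answer: {e}

Derivation:
Per-block solution:
  B0:   IN={a, d, f}   OUT={a, d, e, f}
  B1:   IN={a, d, e, f}   OUT={a, d, e, f}
  B2:   IN={e}   OUT={e}
  B3:   IN={e}   OUT={f}
  B4:   IN={f}   OUT={f}
  B5:   IN={f}   OUT={d, f}
  B6:   IN={d, f}   OUT={}

Merge at B2: OUT[B2] = IN[B3] = {e}
Applying B2's transfer function to that OUT value gives IN[B2] (row B2 above).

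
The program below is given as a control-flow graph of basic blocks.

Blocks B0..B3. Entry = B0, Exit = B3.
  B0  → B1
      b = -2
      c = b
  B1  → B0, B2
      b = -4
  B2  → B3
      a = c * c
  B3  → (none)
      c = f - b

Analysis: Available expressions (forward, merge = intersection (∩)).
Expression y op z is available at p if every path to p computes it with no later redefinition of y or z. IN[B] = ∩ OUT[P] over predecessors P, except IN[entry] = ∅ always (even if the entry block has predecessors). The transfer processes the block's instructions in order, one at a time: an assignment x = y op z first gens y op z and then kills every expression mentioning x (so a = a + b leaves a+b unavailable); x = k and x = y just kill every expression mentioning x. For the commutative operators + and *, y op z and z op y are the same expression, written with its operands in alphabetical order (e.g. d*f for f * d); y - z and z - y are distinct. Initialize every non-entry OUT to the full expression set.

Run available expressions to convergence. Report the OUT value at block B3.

Answer: {f-b}

Derivation:
Per-block solution:
  B0: | IN={} | OUT={}
  B1: | IN={} | OUT={}
  B2: | IN={} | OUT={c*c}
  B3: | IN={c*c} | OUT={f-b}

Merge at B3: IN[B3] = OUT[B2] = {c*c}
Applying B3's transfer function to that IN value gives OUT[B3] (row B3 above).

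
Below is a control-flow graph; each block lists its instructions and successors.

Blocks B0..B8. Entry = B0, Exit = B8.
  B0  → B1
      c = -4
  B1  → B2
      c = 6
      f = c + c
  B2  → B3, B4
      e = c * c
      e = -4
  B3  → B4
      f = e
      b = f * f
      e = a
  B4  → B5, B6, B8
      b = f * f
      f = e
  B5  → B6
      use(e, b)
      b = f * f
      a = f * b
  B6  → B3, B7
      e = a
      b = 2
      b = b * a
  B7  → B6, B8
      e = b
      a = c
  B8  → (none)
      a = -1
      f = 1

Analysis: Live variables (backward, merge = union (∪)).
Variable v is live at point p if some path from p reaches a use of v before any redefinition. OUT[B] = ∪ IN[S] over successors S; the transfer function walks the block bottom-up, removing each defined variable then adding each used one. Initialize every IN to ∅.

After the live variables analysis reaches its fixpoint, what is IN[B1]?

Per-block solution:
  B0: | IN={a} | OUT={a}
  B1: | IN={a} | OUT={a, c, f}
  B2: | IN={a, c, f} | OUT={a, c, e, f}
  B3: | IN={a, c, e} | OUT={a, c, e, f}
  B4: | IN={a, c, e, f} | OUT={a, b, c, e, f}
  B5: | IN={b, c, e, f} | OUT={a, c}
  B6: | IN={a, c} | OUT={a, b, c, e}
  B7: | IN={b, c} | OUT={a, c}
  B8: | IN={} | OUT={}

Merge at B1: OUT[B1] = IN[B2] = {a, c, f}
Applying B1's transfer function to that OUT value gives IN[B1] (row B1 above).

Answer: {a}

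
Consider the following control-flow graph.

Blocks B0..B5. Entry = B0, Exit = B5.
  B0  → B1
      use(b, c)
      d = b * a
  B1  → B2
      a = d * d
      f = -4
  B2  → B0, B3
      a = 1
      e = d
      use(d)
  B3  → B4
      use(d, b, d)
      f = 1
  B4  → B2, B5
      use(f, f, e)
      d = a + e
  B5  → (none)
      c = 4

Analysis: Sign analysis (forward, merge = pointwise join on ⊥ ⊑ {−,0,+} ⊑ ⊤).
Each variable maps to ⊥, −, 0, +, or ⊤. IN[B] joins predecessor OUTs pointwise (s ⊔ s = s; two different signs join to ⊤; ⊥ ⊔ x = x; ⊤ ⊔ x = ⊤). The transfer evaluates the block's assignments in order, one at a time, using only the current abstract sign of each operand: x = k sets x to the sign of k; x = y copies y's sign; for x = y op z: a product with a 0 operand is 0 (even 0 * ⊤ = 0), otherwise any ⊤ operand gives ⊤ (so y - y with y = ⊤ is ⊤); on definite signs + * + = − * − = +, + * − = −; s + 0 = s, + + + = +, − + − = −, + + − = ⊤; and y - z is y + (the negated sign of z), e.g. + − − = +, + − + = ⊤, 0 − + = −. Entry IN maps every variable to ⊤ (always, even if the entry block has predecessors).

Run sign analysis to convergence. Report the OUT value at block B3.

Answer: {a: +, b: ⊤, c: ⊤, d: ⊤, e: ⊤, f: +}

Trace:
Per-block solution:
  B0:  IN=(all ⊤)  OUT=(all ⊤)
  B1:  IN=(all ⊤)  OUT={f:-; rest ⊤}
  B2:  IN=(all ⊤)  OUT={a:+; rest ⊤}
  B3:  IN={a:+; rest ⊤}  OUT={a:+, f:+; rest ⊤}
  B4:  IN={a:+, f:+; rest ⊤}  OUT={a:+, f:+; rest ⊤}
  B5:  IN={a:+, f:+; rest ⊤}  OUT={a:+, c:+, f:+; rest ⊤}

Merge at B3: IN[B3] = OUT[B2] = {a: +, b: ⊤, c: ⊤, d: ⊤, e: ⊤, f: ⊤}
Applying B3's transfer function to that IN value gives OUT[B3] (row B3 above).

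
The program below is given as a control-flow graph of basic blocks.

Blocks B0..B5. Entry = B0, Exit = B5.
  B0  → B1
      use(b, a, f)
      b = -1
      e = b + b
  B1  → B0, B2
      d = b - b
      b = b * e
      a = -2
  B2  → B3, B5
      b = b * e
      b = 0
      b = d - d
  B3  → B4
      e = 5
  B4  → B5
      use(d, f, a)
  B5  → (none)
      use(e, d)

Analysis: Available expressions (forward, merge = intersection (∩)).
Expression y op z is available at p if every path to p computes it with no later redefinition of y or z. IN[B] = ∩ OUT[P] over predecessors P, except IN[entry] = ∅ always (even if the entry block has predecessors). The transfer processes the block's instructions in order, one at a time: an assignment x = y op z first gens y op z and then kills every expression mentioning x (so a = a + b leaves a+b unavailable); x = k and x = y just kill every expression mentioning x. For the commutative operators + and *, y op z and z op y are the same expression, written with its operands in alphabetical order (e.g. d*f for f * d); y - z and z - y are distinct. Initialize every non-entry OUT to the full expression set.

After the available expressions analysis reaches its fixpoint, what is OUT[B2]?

Converged values:
  B0:   IN={}   OUT={b+b}
  B1:   IN={b+b}   OUT={}
  B2:   IN={}   OUT={d-d}
  B3:   IN={d-d}   OUT={d-d}
  B4:   IN={d-d}   OUT={d-d}
  B5:   IN={d-d}   OUT={d-d}

Merge at B2: IN[B2] = OUT[B1] = {}
Applying B2's transfer function to that IN value gives OUT[B2] (row B2 above).

Answer: {d-d}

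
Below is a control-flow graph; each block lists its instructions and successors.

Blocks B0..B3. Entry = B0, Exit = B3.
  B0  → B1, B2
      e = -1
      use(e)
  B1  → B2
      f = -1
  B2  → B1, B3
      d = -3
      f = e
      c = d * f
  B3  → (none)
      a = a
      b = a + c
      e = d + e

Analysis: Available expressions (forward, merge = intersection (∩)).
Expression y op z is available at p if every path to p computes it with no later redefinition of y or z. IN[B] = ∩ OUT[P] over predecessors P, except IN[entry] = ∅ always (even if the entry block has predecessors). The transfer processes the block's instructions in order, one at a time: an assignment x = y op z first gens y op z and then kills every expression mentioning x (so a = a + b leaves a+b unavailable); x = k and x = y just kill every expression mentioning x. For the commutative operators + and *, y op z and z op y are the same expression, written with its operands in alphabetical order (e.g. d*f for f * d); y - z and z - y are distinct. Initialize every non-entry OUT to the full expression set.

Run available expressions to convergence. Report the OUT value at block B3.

Answer: {a+c, d*f}

Working:
Fixpoint table:
  B0: | IN={} | OUT={}
  B1: | IN={} | OUT={}
  B2: | IN={} | OUT={d*f}
  B3: | IN={d*f} | OUT={a+c, d*f}

Merge at B3: IN[B3] = OUT[B2] = {d*f}
Applying B3's transfer function to that IN value gives OUT[B3] (row B3 above).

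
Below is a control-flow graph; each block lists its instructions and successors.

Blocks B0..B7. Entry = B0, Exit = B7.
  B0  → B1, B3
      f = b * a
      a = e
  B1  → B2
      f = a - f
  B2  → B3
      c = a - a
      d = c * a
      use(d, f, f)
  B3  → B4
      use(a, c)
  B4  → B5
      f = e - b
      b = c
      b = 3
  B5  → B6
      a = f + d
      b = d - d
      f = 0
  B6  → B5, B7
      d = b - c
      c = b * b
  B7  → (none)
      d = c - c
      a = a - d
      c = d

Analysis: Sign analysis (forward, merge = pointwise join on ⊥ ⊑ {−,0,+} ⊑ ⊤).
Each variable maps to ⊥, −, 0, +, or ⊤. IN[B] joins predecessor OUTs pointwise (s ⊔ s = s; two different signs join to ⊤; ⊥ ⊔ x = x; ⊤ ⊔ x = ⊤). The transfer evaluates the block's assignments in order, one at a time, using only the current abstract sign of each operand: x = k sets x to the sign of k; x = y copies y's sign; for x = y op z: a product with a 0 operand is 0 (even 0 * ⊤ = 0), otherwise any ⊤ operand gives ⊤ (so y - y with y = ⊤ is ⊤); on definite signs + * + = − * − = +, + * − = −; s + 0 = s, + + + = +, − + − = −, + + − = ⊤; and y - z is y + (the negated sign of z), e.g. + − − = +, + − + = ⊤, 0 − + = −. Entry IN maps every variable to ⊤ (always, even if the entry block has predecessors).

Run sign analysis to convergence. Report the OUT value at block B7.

Per-block solution:
  B0:   IN=(all ⊤)   OUT=(all ⊤)
  B1:   IN=(all ⊤)   OUT=(all ⊤)
  B2:   IN=(all ⊤)   OUT=(all ⊤)
  B3:   IN=(all ⊤)   OUT=(all ⊤)
  B4:   IN=(all ⊤)   OUT={b:+; rest ⊤}
  B5:   IN=(all ⊤)   OUT={f:0; rest ⊤}
  B6:   IN={f:0; rest ⊤}   OUT={f:0; rest ⊤}
  B7:   IN={f:0; rest ⊤}   OUT={f:0; rest ⊤}

Merge at B7: IN[B7] = OUT[B6] = {a: ⊤, b: ⊤, c: ⊤, d: ⊤, e: ⊤, f: 0}
Applying B7's transfer function to that IN value gives OUT[B7] (row B7 above).

Answer: {a: ⊤, b: ⊤, c: ⊤, d: ⊤, e: ⊤, f: 0}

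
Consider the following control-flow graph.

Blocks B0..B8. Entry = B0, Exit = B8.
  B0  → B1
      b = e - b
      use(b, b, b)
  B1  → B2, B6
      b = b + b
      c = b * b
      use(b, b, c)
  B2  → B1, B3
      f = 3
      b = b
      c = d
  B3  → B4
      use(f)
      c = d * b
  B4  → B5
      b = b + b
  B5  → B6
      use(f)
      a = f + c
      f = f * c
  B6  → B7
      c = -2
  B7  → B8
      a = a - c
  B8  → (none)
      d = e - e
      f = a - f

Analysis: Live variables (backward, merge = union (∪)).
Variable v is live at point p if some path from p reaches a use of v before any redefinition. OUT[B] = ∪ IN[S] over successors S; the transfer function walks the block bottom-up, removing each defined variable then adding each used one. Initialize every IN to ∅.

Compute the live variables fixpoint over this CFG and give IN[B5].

Converged values:
  B0:   IN={a, b, d, e, f}   OUT={a, b, d, e, f}
  B1:   IN={a, b, d, e, f}   OUT={a, b, d, e, f}
  B2:   IN={a, b, d, e}   OUT={a, b, d, e, f}
  B3:   IN={b, d, e, f}   OUT={b, c, e, f}
  B4:   IN={b, c, e, f}   OUT={c, e, f}
  B5:   IN={c, e, f}   OUT={a, e, f}
  B6:   IN={a, e, f}   OUT={a, c, e, f}
  B7:   IN={a, c, e, f}   OUT={a, e, f}
  B8:   IN={a, e, f}   OUT={}

Merge at B5: OUT[B5] = IN[B6] = {a, e, f}
Applying B5's transfer function to that OUT value gives IN[B5] (row B5 above).

Answer: {c, e, f}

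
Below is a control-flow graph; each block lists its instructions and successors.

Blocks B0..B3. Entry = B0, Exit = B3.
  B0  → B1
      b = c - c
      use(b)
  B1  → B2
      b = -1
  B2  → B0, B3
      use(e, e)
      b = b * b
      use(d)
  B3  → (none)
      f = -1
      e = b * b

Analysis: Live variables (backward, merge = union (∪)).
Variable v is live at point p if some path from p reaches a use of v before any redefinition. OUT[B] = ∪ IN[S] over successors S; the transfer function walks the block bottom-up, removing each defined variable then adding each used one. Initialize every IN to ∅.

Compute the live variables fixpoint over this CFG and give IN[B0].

Answer: {c, d, e}

Derivation:
Fixpoint table:
  B0:   IN={c, d, e}   OUT={c, d, e}
  B1:   IN={c, d, e}   OUT={b, c, d, e}
  B2:   IN={b, c, d, e}   OUT={b, c, d, e}
  B3:   IN={b}   OUT={}

Merge at B0: OUT[B0] = IN[B1] = {c, d, e}
Applying B0's transfer function to that OUT value gives IN[B0] (row B0 above).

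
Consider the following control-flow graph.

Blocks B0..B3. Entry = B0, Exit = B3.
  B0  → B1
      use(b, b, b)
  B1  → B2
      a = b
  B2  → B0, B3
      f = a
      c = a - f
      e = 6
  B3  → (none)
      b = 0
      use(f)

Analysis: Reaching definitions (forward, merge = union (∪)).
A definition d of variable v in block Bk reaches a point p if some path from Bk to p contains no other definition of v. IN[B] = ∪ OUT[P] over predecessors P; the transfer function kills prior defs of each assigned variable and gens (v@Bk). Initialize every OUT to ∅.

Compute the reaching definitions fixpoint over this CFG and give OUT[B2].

Per-block solution:
  B0:  IN={a@B1, c@B2, e@B2, f@B2}  OUT={a@B1, c@B2, e@B2, f@B2}
  B1:  IN={a@B1, c@B2, e@B2, f@B2}  OUT={a@B1, c@B2, e@B2, f@B2}
  B2:  IN={a@B1, c@B2, e@B2, f@B2}  OUT={a@B1, c@B2, e@B2, f@B2}
  B3:  IN={a@B1, c@B2, e@B2, f@B2}  OUT={a@B1, b@B3, c@B2, e@B2, f@B2}

Merge at B2: IN[B2] = OUT[B1] = {a@B1, c@B2, e@B2, f@B2}
Applying B2's transfer function to that IN value gives OUT[B2] (row B2 above).

Answer: {a@B1, c@B2, e@B2, f@B2}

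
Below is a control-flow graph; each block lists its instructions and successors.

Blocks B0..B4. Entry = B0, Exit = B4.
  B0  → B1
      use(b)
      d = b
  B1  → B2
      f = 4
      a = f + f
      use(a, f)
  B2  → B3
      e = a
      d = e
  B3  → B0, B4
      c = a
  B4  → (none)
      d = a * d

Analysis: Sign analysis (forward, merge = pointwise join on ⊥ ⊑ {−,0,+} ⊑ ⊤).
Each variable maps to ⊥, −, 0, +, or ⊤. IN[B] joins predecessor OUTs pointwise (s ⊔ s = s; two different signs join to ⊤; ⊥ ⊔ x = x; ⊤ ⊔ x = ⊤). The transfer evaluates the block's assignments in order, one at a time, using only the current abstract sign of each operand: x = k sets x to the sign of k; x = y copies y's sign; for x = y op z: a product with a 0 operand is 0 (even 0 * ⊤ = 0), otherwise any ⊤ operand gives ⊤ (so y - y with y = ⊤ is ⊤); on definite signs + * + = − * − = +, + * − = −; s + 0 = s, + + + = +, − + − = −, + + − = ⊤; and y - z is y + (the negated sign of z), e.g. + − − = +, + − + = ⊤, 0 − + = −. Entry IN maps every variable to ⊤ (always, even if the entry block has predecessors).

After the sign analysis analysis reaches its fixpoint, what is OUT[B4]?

Converged values:
  B0:   IN=(all ⊤)   OUT=(all ⊤)
  B1:   IN=(all ⊤)   OUT={a:+, f:+; rest ⊤}
  B2:   IN={a:+, f:+; rest ⊤}   OUT={a:+, d:+, e:+, f:+; rest ⊤}
  B3:   IN={a:+, d:+, e:+, f:+; rest ⊤}   OUT={a:+, c:+, d:+, e:+, f:+; rest ⊤}
  B4:   IN={a:+, c:+, d:+, e:+, f:+; rest ⊤}   OUT={a:+, c:+, d:+, e:+, f:+; rest ⊤}

Merge at B4: IN[B4] = OUT[B3] = {a: +, b: ⊤, c: +, d: +, e: +, f: +}
Applying B4's transfer function to that IN value gives OUT[B4] (row B4 above).

Answer: {a: +, b: ⊤, c: +, d: +, e: +, f: +}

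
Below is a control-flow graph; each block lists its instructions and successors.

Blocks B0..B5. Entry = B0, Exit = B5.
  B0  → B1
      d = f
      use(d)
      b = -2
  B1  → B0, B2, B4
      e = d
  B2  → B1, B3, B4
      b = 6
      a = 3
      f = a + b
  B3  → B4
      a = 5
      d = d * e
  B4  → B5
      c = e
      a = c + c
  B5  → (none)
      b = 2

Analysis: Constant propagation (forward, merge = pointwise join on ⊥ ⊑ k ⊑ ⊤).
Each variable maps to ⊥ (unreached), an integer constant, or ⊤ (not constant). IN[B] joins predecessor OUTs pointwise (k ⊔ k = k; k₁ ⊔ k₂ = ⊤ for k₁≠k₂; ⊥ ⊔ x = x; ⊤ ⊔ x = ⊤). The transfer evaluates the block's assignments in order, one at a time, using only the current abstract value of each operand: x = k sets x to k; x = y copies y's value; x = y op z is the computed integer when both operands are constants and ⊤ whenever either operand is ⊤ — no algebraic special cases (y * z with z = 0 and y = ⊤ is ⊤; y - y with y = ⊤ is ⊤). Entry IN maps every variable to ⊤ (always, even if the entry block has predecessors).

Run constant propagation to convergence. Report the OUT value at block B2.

Fixpoint table:
  B0:   IN=(all ⊤)   OUT={b:-2; rest ⊤}
  B1:   IN=(all ⊤)   OUT=(all ⊤)
  B2:   IN=(all ⊤)   OUT={a:3, b:6, f:9; rest ⊤}
  B3:   IN={a:3, b:6, f:9; rest ⊤}   OUT={a:5, b:6, f:9; rest ⊤}
  B4:   IN=(all ⊤)   OUT=(all ⊤)
  B5:   IN=(all ⊤)   OUT={b:2; rest ⊤}

Merge at B2: IN[B2] = OUT[B1] = {a: ⊤, b: ⊤, c: ⊤, d: ⊤, e: ⊤, f: ⊤}
Applying B2's transfer function to that IN value gives OUT[B2] (row B2 above).

Answer: {a: 3, b: 6, c: ⊤, d: ⊤, e: ⊤, f: 9}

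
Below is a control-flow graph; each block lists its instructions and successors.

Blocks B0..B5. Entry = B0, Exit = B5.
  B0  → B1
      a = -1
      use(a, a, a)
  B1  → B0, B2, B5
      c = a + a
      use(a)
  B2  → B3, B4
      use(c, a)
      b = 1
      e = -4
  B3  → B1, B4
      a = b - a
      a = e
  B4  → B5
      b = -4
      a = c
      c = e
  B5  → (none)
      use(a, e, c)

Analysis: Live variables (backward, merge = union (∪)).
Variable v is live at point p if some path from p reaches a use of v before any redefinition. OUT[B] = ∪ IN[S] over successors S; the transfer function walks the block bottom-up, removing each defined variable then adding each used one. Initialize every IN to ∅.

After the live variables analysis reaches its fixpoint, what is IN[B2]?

Per-block solution:
  B0:   IN={e}   OUT={a, e}
  B1:   IN={a, e}   OUT={a, c, e}
  B2:   IN={a, c}   OUT={a, b, c, e}
  B3:   IN={a, b, c, e}   OUT={a, c, e}
  B4:   IN={c, e}   OUT={a, c, e}
  B5:   IN={a, c, e}   OUT={}

Merge at B2: OUT[B2] = IN[B3] ⊔ IN[B4] = {a, b, c, e}
Applying B2's transfer function to that OUT value gives IN[B2] (row B2 above).

Answer: {a, c}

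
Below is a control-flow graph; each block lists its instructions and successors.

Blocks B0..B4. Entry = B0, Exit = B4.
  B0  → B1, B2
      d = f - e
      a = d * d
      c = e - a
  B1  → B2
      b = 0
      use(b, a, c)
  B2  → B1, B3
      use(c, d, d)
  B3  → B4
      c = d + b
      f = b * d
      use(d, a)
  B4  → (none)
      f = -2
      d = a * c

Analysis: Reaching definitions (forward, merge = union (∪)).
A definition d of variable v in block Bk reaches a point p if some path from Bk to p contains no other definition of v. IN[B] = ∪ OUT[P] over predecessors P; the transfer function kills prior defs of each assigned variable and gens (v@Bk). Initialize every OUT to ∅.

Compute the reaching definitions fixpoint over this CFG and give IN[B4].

Per-block solution:
  B0: | IN={} | OUT={a@B0, c@B0, d@B0}
  B1: | IN={a@B0, b@B1, c@B0, d@B0} | OUT={a@B0, b@B1, c@B0, d@B0}
  B2: | IN={a@B0, b@B1, c@B0, d@B0} | OUT={a@B0, b@B1, c@B0, d@B0}
  B3: | IN={a@B0, b@B1, c@B0, d@B0} | OUT={a@B0, b@B1, c@B3, d@B0, f@B3}
  B4: | IN={a@B0, b@B1, c@B3, d@B0, f@B3} | OUT={a@B0, b@B1, c@B3, d@B4, f@B4}

Merge at B4: IN[B4] = OUT[B3] = {a@B0, b@B1, c@B3, d@B0, f@B3}

Answer: {a@B0, b@B1, c@B3, d@B0, f@B3}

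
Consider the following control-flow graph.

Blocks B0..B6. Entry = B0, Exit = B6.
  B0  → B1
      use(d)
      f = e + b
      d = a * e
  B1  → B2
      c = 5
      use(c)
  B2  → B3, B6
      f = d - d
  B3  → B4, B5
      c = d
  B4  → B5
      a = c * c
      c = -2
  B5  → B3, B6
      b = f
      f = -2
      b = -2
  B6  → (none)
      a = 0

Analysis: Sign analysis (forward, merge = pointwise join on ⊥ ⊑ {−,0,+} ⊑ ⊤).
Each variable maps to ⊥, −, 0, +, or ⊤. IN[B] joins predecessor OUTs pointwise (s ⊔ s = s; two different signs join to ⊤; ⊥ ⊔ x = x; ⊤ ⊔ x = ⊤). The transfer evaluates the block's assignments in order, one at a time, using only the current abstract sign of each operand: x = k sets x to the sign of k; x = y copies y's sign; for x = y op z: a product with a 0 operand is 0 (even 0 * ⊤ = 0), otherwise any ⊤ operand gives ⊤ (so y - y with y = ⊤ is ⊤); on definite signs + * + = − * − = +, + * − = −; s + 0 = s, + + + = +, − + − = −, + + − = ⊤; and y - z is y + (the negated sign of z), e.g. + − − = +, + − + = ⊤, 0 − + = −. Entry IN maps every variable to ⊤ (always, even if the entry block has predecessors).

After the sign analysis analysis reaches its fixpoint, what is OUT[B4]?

Converged values:
  B0:   IN=(all ⊤)   OUT=(all ⊤)
  B1:   IN=(all ⊤)   OUT={c:+; rest ⊤}
  B2:   IN={c:+; rest ⊤}   OUT={c:+; rest ⊤}
  B3:   IN=(all ⊤)   OUT=(all ⊤)
  B4:   IN=(all ⊤)   OUT={c:-; rest ⊤}
  B5:   IN=(all ⊤)   OUT={b:-, f:-; rest ⊤}
  B6:   IN=(all ⊤)   OUT={a:0; rest ⊤}

Merge at B4: IN[B4] = OUT[B3] = {a: ⊤, b: ⊤, c: ⊤, d: ⊤, e: ⊤, f: ⊤}
Applying B4's transfer function to that IN value gives OUT[B4] (row B4 above).

Answer: {a: ⊤, b: ⊤, c: -, d: ⊤, e: ⊤, f: ⊤}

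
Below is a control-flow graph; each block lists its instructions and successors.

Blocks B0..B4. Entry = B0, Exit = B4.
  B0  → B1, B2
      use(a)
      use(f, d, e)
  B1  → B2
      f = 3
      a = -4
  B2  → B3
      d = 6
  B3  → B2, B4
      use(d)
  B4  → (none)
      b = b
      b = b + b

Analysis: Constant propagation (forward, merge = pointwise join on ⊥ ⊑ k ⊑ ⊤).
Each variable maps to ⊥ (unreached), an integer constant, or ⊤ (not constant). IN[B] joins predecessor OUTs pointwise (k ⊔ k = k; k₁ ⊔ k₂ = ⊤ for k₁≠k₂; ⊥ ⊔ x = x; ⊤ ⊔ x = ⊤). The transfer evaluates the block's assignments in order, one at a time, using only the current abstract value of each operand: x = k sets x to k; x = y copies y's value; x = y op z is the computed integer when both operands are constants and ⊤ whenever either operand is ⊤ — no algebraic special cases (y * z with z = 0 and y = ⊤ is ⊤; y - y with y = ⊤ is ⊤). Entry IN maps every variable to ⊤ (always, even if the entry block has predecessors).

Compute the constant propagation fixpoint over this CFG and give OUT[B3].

Answer: {a: ⊤, b: ⊤, c: ⊤, d: 6, e: ⊤, f: ⊤}

Derivation:
Per-block solution:
  B0:  IN=(all ⊤)  OUT=(all ⊤)
  B1:  IN=(all ⊤)  OUT={a:-4, f:3; rest ⊤}
  B2:  IN=(all ⊤)  OUT={d:6; rest ⊤}
  B3:  IN={d:6; rest ⊤}  OUT={d:6; rest ⊤}
  B4:  IN={d:6; rest ⊤}  OUT={d:6; rest ⊤}

Merge at B3: IN[B3] = OUT[B2] = {a: ⊤, b: ⊤, c: ⊤, d: 6, e: ⊤, f: ⊤}
Applying B3's transfer function to that IN value gives OUT[B3] (row B3 above).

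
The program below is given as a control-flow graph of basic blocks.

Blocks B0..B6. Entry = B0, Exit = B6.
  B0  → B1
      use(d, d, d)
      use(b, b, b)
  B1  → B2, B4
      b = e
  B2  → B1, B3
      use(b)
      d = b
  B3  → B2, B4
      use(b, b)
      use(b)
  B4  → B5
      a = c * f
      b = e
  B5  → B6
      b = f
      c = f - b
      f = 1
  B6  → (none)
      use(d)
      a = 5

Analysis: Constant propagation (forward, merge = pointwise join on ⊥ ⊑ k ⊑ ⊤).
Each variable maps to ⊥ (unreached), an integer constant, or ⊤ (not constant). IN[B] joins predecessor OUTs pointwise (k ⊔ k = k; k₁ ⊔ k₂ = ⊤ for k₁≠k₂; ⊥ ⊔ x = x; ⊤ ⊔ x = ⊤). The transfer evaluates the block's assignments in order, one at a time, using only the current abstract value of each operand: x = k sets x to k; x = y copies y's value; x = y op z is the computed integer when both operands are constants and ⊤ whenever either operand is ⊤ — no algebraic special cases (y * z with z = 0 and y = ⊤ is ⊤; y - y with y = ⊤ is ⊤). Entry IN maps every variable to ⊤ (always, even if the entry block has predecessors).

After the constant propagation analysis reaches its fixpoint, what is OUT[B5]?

Converged values:
  B0:  IN=(all ⊤)  OUT=(all ⊤)
  B1:  IN=(all ⊤)  OUT=(all ⊤)
  B2:  IN=(all ⊤)  OUT=(all ⊤)
  B3:  IN=(all ⊤)  OUT=(all ⊤)
  B4:  IN=(all ⊤)  OUT=(all ⊤)
  B5:  IN=(all ⊤)  OUT={f:1; rest ⊤}
  B6:  IN={f:1; rest ⊤}  OUT={a:5, f:1; rest ⊤}

Merge at B5: IN[B5] = OUT[B4] = {a: ⊤, b: ⊤, c: ⊤, d: ⊤, e: ⊤, f: ⊤}
Applying B5's transfer function to that IN value gives OUT[B5] (row B5 above).

Answer: {a: ⊤, b: ⊤, c: ⊤, d: ⊤, e: ⊤, f: 1}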